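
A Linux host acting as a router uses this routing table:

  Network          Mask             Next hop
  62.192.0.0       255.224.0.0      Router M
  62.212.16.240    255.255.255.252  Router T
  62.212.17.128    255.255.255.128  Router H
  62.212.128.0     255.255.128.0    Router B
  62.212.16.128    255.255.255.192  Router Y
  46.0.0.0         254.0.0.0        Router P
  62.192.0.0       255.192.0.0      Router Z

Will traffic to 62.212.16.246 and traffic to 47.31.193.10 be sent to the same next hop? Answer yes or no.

62.212.16.246: longest match 62.192.0.0/11 -> Router M
47.31.193.10: longest match 46.0.0.0/7 -> Router P

no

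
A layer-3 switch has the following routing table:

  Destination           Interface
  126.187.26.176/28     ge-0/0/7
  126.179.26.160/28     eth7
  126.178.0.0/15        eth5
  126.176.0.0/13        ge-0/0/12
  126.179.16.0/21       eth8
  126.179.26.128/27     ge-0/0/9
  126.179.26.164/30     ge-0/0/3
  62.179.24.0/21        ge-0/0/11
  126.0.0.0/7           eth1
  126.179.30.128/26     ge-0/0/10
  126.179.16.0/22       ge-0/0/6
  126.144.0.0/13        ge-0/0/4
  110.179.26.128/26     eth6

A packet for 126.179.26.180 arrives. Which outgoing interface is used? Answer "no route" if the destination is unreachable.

eth5

Routes whose prefix contains 126.179.26.180:
  126.0.0.0/7 (126.0.0.0 - 127.255.255.255) -> eth1
  126.176.0.0/13 (126.176.0.0 - 126.183.255.255) -> ge-0/0/12
  126.178.0.0/15 (126.178.0.0 - 126.179.255.255) -> eth5
More-specific entries that do NOT match:
  126.179.26.164/30 (126.179.26.164 - 126.179.26.167) does not contain 126.179.26.180
  126.187.26.176/28 (126.187.26.176 - 126.187.26.191) does not contain 126.179.26.180
  126.179.26.160/28 (126.179.26.160 - 126.179.26.175) does not contain 126.179.26.180
  126.179.26.128/27 (126.179.26.128 - 126.179.26.159) does not contain 126.179.26.180
  126.179.30.128/26 (126.179.30.128 - 126.179.30.191) does not contain 126.179.26.180
  110.179.26.128/26 (110.179.26.128 - 110.179.26.191) does not contain 126.179.26.180
  126.179.16.0/22 (126.179.16.0 - 126.179.19.255) does not contain 126.179.26.180
  126.179.16.0/21 (126.179.16.0 - 126.179.23.255) does not contain 126.179.26.180
  62.179.24.0/21 (62.179.24.0 - 62.179.31.255) does not contain 126.179.26.180
Longest matching prefix is /15 -> interface eth5.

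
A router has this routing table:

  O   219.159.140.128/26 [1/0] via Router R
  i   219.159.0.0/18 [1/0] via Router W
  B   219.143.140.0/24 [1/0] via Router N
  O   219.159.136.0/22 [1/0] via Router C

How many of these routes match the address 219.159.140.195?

0

No listed prefix contains 219.159.140.195.
Total matching entries: 0.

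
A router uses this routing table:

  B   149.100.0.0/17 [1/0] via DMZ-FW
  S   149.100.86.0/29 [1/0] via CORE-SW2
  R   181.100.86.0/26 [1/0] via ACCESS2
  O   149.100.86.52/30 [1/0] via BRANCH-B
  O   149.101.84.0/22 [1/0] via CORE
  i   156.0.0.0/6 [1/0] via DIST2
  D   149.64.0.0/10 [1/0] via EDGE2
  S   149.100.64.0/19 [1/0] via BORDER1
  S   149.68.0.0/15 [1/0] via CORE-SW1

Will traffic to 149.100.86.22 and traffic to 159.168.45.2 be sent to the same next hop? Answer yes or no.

149.100.86.22: longest match 149.100.64.0/19 -> BORDER1
159.168.45.2: longest match 156.0.0.0/6 -> DIST2

no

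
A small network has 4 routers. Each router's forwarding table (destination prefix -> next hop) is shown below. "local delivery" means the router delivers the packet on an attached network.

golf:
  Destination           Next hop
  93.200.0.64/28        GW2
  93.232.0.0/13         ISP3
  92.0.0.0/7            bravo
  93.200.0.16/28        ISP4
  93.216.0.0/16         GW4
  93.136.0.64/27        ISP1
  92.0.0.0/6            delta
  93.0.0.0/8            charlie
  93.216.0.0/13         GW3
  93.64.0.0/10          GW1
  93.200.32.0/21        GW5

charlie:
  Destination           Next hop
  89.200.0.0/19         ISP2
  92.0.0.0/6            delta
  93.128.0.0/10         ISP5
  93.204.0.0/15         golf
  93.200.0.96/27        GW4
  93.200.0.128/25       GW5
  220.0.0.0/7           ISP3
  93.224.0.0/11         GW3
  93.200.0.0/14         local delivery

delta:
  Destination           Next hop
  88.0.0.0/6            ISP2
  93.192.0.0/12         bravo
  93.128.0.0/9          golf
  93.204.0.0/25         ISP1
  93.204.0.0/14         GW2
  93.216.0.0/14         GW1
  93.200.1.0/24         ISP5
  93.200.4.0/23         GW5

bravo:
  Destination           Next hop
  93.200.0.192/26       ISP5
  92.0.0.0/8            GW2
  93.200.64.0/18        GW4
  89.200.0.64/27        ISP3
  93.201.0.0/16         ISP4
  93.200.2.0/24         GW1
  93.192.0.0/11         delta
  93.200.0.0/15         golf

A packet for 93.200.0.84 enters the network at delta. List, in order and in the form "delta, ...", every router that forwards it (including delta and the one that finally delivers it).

At delta: longest match for 93.200.0.84 is 93.192.0.0/12 -> bravo
At bravo: longest match for 93.200.0.84 is 93.200.0.0/15 -> golf
At golf: longest match for 93.200.0.84 is 93.0.0.0/8 -> charlie
At charlie: longest match for 93.200.0.84 is 93.200.0.0/14 -> local delivery

delta, bravo, golf, charlie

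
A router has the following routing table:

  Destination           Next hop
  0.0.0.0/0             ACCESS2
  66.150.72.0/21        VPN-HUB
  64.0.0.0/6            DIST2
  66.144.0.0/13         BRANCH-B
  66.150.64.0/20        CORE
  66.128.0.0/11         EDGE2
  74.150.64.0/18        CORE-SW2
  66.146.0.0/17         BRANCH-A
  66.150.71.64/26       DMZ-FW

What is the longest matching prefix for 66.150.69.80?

66.150.64.0/20

Entries matching 66.150.69.80:
  0.0.0.0/0 (default, matches everything)
  64.0.0.0/6 (64.0.0.0 - 67.255.255.255)
  66.128.0.0/11 (66.128.0.0 - 66.159.255.255)
  66.144.0.0/13 (66.144.0.0 - 66.151.255.255)
  66.150.64.0/20 (66.150.64.0 - 66.150.79.255)
Most specific is 66.150.64.0/20.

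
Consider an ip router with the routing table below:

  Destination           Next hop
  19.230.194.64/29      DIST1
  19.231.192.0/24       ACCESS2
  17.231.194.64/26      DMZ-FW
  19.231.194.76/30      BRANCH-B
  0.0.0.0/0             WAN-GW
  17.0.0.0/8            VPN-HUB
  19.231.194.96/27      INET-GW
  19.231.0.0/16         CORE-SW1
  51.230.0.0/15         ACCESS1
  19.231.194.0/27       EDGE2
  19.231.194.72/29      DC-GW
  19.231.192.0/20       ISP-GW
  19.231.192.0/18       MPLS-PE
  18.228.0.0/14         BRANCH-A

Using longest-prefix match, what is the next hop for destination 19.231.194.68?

ISP-GW

Routes whose prefix contains 19.231.194.68:
  0.0.0.0/0 (default, matches everything) -> WAN-GW
  19.231.0.0/16 (19.231.0.0 - 19.231.255.255) -> CORE-SW1
  19.231.192.0/18 (19.231.192.0 - 19.231.255.255) -> MPLS-PE
  19.231.192.0/20 (19.231.192.0 - 19.231.207.255) -> ISP-GW
More-specific entries that do NOT match:
  19.231.194.76/30 (19.231.194.76 - 19.231.194.79) does not contain 19.231.194.68
  19.230.194.64/29 (19.230.194.64 - 19.230.194.71) does not contain 19.231.194.68
  19.231.194.72/29 (19.231.194.72 - 19.231.194.79) does not contain 19.231.194.68
  19.231.194.96/27 (19.231.194.96 - 19.231.194.127) does not contain 19.231.194.68
  19.231.194.0/27 (19.231.194.0 - 19.231.194.31) does not contain 19.231.194.68
  17.231.194.64/26 (17.231.194.64 - 17.231.194.127) does not contain 19.231.194.68
  19.231.192.0/24 (19.231.192.0 - 19.231.192.255) does not contain 19.231.194.68
Longest matching prefix is /20 -> next hop ISP-GW.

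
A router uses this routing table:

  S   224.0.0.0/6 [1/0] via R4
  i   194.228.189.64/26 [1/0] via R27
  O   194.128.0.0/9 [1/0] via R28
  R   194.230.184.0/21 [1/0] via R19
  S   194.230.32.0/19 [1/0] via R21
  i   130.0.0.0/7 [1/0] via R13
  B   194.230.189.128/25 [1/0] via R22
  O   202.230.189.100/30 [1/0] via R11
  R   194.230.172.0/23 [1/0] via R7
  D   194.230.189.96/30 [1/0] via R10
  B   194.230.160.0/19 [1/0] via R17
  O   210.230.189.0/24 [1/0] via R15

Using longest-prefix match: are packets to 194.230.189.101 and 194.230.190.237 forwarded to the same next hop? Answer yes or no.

194.230.189.101: longest match 194.230.184.0/21 -> R19
194.230.190.237: longest match 194.230.184.0/21 -> R19

yes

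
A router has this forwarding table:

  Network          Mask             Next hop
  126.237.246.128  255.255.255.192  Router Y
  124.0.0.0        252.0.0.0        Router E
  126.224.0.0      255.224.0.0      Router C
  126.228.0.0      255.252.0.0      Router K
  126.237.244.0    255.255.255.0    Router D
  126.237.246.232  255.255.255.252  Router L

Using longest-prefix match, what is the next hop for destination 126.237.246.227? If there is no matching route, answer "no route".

Routes whose prefix contains 126.237.246.227:
  124.0.0.0/6 (124.0.0.0 - 127.255.255.255) -> Router E
  126.224.0.0/11 (126.224.0.0 - 126.255.255.255) -> Router C
More-specific entries that do NOT match:
  126.237.246.232/30 (126.237.246.232 - 126.237.246.235) does not contain 126.237.246.227
  126.237.246.128/26 (126.237.246.128 - 126.237.246.191) does not contain 126.237.246.227
  126.237.244.0/24 (126.237.244.0 - 126.237.244.255) does not contain 126.237.246.227
  126.228.0.0/14 (126.228.0.0 - 126.231.255.255) does not contain 126.237.246.227
Longest matching prefix is /11 -> next hop Router C.

Router C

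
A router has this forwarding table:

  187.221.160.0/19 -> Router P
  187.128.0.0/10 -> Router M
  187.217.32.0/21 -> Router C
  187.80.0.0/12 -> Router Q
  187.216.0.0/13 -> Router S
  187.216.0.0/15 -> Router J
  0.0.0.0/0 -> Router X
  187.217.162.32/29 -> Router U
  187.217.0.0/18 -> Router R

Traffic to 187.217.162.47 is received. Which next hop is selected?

Routes whose prefix contains 187.217.162.47:
  0.0.0.0/0 (default, matches everything) -> Router X
  187.216.0.0/13 (187.216.0.0 - 187.223.255.255) -> Router S
  187.216.0.0/15 (187.216.0.0 - 187.217.255.255) -> Router J
More-specific entries that do NOT match:
  187.217.162.32/29 (187.217.162.32 - 187.217.162.39) does not contain 187.217.162.47
  187.217.32.0/21 (187.217.32.0 - 187.217.39.255) does not contain 187.217.162.47
  187.221.160.0/19 (187.221.160.0 - 187.221.191.255) does not contain 187.217.162.47
  187.217.0.0/18 (187.217.0.0 - 187.217.63.255) does not contain 187.217.162.47
Longest matching prefix is /15 -> next hop Router J.

Router J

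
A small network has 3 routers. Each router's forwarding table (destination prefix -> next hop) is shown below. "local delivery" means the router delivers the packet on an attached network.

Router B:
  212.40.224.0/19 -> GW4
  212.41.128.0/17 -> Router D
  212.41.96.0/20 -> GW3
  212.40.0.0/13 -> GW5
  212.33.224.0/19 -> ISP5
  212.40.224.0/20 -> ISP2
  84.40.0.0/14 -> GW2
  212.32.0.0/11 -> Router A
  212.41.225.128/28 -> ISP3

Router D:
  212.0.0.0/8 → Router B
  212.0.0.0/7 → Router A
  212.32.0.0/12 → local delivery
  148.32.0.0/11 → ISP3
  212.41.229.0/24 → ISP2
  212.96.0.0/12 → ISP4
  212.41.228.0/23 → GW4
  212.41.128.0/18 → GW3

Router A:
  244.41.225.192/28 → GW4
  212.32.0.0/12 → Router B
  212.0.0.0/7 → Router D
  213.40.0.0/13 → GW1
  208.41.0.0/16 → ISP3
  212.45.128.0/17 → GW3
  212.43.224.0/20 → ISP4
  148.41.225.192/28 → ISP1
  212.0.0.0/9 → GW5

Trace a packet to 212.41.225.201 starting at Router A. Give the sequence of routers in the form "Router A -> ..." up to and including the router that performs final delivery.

Router A -> Router B -> Router D

At Router A: longest match for 212.41.225.201 is 212.32.0.0/12 -> Router B
At Router B: longest match for 212.41.225.201 is 212.41.128.0/17 -> Router D
At Router D: longest match for 212.41.225.201 is 212.32.0.0/12 -> local delivery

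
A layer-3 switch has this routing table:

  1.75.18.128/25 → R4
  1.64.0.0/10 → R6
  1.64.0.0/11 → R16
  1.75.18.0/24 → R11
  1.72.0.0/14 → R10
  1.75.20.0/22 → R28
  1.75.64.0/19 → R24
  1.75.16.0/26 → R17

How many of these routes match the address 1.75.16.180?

3

Prefixes containing 1.75.16.180:
  1.64.0.0/10 (1.64.0.0 - 1.127.255.255)
  1.64.0.0/11 (1.64.0.0 - 1.95.255.255)
  1.72.0.0/14 (1.72.0.0 - 1.75.255.255)
Total matching entries: 3.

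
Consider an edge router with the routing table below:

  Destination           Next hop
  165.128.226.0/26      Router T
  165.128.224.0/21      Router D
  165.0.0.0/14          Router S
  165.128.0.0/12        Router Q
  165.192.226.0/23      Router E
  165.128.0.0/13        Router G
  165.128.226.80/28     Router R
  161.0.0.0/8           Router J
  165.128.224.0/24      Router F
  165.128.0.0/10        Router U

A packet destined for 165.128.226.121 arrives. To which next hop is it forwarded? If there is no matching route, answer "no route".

Routes whose prefix contains 165.128.226.121:
  165.128.0.0/10 (165.128.0.0 - 165.191.255.255) -> Router U
  165.128.0.0/12 (165.128.0.0 - 165.143.255.255) -> Router Q
  165.128.0.0/13 (165.128.0.0 - 165.135.255.255) -> Router G
  165.128.224.0/21 (165.128.224.0 - 165.128.231.255) -> Router D
More-specific entries that do NOT match:
  165.128.226.80/28 (165.128.226.80 - 165.128.226.95) does not contain 165.128.226.121
  165.128.226.0/26 (165.128.226.0 - 165.128.226.63) does not contain 165.128.226.121
  165.128.224.0/24 (165.128.224.0 - 165.128.224.255) does not contain 165.128.226.121
  165.192.226.0/23 (165.192.226.0 - 165.192.227.255) does not contain 165.128.226.121
Longest matching prefix is /21 -> next hop Router D.

Router D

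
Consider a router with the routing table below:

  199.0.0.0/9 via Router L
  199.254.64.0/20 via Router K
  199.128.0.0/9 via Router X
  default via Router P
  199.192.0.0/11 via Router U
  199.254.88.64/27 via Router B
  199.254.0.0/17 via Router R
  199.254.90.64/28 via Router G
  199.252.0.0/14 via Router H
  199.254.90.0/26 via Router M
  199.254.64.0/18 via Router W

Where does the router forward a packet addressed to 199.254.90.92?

Router W

Routes whose prefix contains 199.254.90.92:
  0.0.0.0/0 (default, matches everything) -> Router P
  199.128.0.0/9 (199.128.0.0 - 199.255.255.255) -> Router X
  199.252.0.0/14 (199.252.0.0 - 199.255.255.255) -> Router H
  199.254.0.0/17 (199.254.0.0 - 199.254.127.255) -> Router R
  199.254.64.0/18 (199.254.64.0 - 199.254.127.255) -> Router W
More-specific entries that do NOT match:
  199.254.90.64/28 (199.254.90.64 - 199.254.90.79) does not contain 199.254.90.92
  199.254.88.64/27 (199.254.88.64 - 199.254.88.95) does not contain 199.254.90.92
  199.254.90.0/26 (199.254.90.0 - 199.254.90.63) does not contain 199.254.90.92
  199.254.64.0/20 (199.254.64.0 - 199.254.79.255) does not contain 199.254.90.92
Longest matching prefix is /18 -> next hop Router W.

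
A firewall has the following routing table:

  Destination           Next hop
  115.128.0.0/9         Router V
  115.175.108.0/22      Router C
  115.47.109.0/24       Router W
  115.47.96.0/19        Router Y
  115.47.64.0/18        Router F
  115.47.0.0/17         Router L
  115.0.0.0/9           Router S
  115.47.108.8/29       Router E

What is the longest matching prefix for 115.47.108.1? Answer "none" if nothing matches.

Entries matching 115.47.108.1:
  115.0.0.0/9 (115.0.0.0 - 115.127.255.255)
  115.47.0.0/17 (115.47.0.0 - 115.47.127.255)
  115.47.64.0/18 (115.47.64.0 - 115.47.127.255)
  115.47.96.0/19 (115.47.96.0 - 115.47.127.255)
Most specific is 115.47.96.0/19.

115.47.96.0/19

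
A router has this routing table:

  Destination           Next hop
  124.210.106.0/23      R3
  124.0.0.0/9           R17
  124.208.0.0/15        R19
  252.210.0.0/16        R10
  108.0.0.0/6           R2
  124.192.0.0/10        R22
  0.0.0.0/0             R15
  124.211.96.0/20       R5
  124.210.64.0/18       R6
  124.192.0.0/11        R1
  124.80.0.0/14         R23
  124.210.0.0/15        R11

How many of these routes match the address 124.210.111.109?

Prefixes containing 124.210.111.109:
  0.0.0.0/0 (default, matches everything)
  124.192.0.0/10 (124.192.0.0 - 124.255.255.255)
  124.192.0.0/11 (124.192.0.0 - 124.223.255.255)
  124.210.0.0/15 (124.210.0.0 - 124.211.255.255)
  124.210.64.0/18 (124.210.64.0 - 124.210.127.255)
Total matching entries: 5.

5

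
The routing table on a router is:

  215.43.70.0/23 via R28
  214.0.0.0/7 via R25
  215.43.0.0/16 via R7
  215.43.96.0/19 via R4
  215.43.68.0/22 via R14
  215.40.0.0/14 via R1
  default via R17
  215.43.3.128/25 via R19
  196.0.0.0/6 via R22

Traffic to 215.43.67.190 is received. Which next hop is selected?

R7

Routes whose prefix contains 215.43.67.190:
  0.0.0.0/0 (default, matches everything) -> R17
  214.0.0.0/7 (214.0.0.0 - 215.255.255.255) -> R25
  215.40.0.0/14 (215.40.0.0 - 215.43.255.255) -> R1
  215.43.0.0/16 (215.43.0.0 - 215.43.255.255) -> R7
More-specific entries that do NOT match:
  215.43.3.128/25 (215.43.3.128 - 215.43.3.255) does not contain 215.43.67.190
  215.43.70.0/23 (215.43.70.0 - 215.43.71.255) does not contain 215.43.67.190
  215.43.68.0/22 (215.43.68.0 - 215.43.71.255) does not contain 215.43.67.190
  215.43.96.0/19 (215.43.96.0 - 215.43.127.255) does not contain 215.43.67.190
Longest matching prefix is /16 -> next hop R7.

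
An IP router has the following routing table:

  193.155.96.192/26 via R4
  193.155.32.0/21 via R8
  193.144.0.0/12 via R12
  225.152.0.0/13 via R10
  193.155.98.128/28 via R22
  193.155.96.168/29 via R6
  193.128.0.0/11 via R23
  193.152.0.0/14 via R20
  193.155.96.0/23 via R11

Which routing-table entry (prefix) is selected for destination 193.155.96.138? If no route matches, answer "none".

193.155.96.0/23

Entries matching 193.155.96.138:
  193.128.0.0/11 (193.128.0.0 - 193.159.255.255)
  193.144.0.0/12 (193.144.0.0 - 193.159.255.255)
  193.152.0.0/14 (193.152.0.0 - 193.155.255.255)
  193.155.96.0/23 (193.155.96.0 - 193.155.97.255)
Most specific is 193.155.96.0/23.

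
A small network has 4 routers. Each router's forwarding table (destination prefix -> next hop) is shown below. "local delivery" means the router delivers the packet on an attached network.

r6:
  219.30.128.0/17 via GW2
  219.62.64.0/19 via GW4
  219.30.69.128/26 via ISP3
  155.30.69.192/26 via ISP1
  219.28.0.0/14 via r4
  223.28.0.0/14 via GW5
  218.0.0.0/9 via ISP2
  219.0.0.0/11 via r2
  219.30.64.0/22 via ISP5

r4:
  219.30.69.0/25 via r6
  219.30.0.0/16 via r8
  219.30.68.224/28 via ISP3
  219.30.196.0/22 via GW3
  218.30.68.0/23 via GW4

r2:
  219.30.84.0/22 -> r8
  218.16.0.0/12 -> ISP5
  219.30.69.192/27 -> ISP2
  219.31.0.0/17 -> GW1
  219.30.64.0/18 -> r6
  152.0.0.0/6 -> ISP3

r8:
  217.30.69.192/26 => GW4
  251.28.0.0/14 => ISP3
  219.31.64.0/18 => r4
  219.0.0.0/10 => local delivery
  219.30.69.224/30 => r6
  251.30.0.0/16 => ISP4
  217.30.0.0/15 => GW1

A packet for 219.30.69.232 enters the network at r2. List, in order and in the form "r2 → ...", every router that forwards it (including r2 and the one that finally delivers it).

At r2: longest match for 219.30.69.232 is 219.30.64.0/18 -> r6
At r6: longest match for 219.30.69.232 is 219.28.0.0/14 -> r4
At r4: longest match for 219.30.69.232 is 219.30.0.0/16 -> r8
At r8: longest match for 219.30.69.232 is 219.0.0.0/10 -> local delivery

r2 → r6 → r4 → r8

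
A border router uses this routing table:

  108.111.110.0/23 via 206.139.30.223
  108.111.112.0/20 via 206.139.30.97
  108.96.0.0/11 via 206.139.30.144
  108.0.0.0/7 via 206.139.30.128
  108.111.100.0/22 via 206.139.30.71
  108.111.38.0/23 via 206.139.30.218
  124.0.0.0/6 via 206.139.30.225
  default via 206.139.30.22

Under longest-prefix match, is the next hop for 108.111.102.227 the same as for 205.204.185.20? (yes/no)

no

108.111.102.227: longest match 108.111.100.0/22 -> 206.139.30.71
205.204.185.20: longest match 0.0.0.0/0 -> 206.139.30.22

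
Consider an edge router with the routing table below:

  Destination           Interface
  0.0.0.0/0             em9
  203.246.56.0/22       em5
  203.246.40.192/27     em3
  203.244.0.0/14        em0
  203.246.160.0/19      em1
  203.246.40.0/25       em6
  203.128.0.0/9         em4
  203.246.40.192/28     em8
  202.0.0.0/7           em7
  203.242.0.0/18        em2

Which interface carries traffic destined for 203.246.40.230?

Routes whose prefix contains 203.246.40.230:
  0.0.0.0/0 (default, matches everything) -> em9
  202.0.0.0/7 (202.0.0.0 - 203.255.255.255) -> em7
  203.128.0.0/9 (203.128.0.0 - 203.255.255.255) -> em4
  203.244.0.0/14 (203.244.0.0 - 203.247.255.255) -> em0
More-specific entries that do NOT match:
  203.246.40.192/28 (203.246.40.192 - 203.246.40.207) does not contain 203.246.40.230
  203.246.40.192/27 (203.246.40.192 - 203.246.40.223) does not contain 203.246.40.230
  203.246.40.0/25 (203.246.40.0 - 203.246.40.127) does not contain 203.246.40.230
  203.246.56.0/22 (203.246.56.0 - 203.246.59.255) does not contain 203.246.40.230
  203.246.160.0/19 (203.246.160.0 - 203.246.191.255) does not contain 203.246.40.230
  203.242.0.0/18 (203.242.0.0 - 203.242.63.255) does not contain 203.246.40.230
Longest matching prefix is /14 -> interface em0.

em0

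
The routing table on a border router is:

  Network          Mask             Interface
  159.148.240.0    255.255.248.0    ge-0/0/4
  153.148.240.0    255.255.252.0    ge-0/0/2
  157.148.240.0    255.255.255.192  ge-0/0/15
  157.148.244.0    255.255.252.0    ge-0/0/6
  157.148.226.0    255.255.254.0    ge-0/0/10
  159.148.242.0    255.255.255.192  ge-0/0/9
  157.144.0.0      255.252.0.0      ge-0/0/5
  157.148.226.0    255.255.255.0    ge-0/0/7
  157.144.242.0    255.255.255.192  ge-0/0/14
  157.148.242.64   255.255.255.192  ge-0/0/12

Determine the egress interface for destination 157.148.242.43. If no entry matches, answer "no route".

no route

No entry's prefix contains 157.148.242.43; there is no default route.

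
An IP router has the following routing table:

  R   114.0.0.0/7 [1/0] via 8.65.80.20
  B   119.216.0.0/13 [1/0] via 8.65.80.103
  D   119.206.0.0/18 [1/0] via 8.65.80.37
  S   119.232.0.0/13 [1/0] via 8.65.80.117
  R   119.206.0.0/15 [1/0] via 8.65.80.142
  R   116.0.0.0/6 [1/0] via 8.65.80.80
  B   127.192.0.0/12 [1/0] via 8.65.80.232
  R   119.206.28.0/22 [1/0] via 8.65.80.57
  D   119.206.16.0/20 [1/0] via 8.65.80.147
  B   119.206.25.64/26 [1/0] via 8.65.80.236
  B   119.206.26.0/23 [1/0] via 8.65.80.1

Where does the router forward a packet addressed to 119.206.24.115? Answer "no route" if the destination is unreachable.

8.65.80.147

Routes whose prefix contains 119.206.24.115:
  116.0.0.0/6 (116.0.0.0 - 119.255.255.255) -> 8.65.80.80
  119.206.0.0/15 (119.206.0.0 - 119.207.255.255) -> 8.65.80.142
  119.206.0.0/18 (119.206.0.0 - 119.206.63.255) -> 8.65.80.37
  119.206.16.0/20 (119.206.16.0 - 119.206.31.255) -> 8.65.80.147
More-specific entries that do NOT match:
  119.206.25.64/26 (119.206.25.64 - 119.206.25.127) does not contain 119.206.24.115
  119.206.26.0/23 (119.206.26.0 - 119.206.27.255) does not contain 119.206.24.115
  119.206.28.0/22 (119.206.28.0 - 119.206.31.255) does not contain 119.206.24.115
Longest matching prefix is /20 -> next hop 8.65.80.147.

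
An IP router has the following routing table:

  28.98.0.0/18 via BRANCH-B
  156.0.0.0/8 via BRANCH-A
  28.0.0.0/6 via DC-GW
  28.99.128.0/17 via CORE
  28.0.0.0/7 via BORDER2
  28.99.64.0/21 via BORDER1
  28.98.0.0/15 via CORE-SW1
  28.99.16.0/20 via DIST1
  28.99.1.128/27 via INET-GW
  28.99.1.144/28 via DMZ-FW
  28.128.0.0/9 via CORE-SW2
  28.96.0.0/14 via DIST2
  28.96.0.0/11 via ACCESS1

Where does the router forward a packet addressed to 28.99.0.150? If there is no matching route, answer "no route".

CORE-SW1

Routes whose prefix contains 28.99.0.150:
  28.0.0.0/6 (28.0.0.0 - 31.255.255.255) -> DC-GW
  28.0.0.0/7 (28.0.0.0 - 29.255.255.255) -> BORDER2
  28.96.0.0/11 (28.96.0.0 - 28.127.255.255) -> ACCESS1
  28.96.0.0/14 (28.96.0.0 - 28.99.255.255) -> DIST2
  28.98.0.0/15 (28.98.0.0 - 28.99.255.255) -> CORE-SW1
More-specific entries that do NOT match:
  28.99.1.144/28 (28.99.1.144 - 28.99.1.159) does not contain 28.99.0.150
  28.99.1.128/27 (28.99.1.128 - 28.99.1.159) does not contain 28.99.0.150
  28.99.64.0/21 (28.99.64.0 - 28.99.71.255) does not contain 28.99.0.150
  28.99.16.0/20 (28.99.16.0 - 28.99.31.255) does not contain 28.99.0.150
  28.98.0.0/18 (28.98.0.0 - 28.98.63.255) does not contain 28.99.0.150
  28.99.128.0/17 (28.99.128.0 - 28.99.255.255) does not contain 28.99.0.150
Longest matching prefix is /15 -> next hop CORE-SW1.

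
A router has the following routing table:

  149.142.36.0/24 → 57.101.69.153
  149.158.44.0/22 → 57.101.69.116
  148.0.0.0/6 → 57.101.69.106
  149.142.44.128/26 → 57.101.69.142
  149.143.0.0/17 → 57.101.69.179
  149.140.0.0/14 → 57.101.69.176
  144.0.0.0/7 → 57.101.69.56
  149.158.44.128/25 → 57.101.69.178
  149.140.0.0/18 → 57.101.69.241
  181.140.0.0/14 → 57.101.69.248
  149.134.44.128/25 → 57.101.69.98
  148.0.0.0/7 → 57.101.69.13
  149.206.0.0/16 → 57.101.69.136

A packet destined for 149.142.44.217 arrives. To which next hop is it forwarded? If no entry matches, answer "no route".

Routes whose prefix contains 149.142.44.217:
  148.0.0.0/6 (148.0.0.0 - 151.255.255.255) -> 57.101.69.106
  148.0.0.0/7 (148.0.0.0 - 149.255.255.255) -> 57.101.69.13
  149.140.0.0/14 (149.140.0.0 - 149.143.255.255) -> 57.101.69.176
More-specific entries that do NOT match:
  149.142.44.128/26 (149.142.44.128 - 149.142.44.191) does not contain 149.142.44.217
  149.158.44.128/25 (149.158.44.128 - 149.158.44.255) does not contain 149.142.44.217
  149.134.44.128/25 (149.134.44.128 - 149.134.44.255) does not contain 149.142.44.217
  149.142.36.0/24 (149.142.36.0 - 149.142.36.255) does not contain 149.142.44.217
  149.158.44.0/22 (149.158.44.0 - 149.158.47.255) does not contain 149.142.44.217
  149.140.0.0/18 (149.140.0.0 - 149.140.63.255) does not contain 149.142.44.217
  149.143.0.0/17 (149.143.0.0 - 149.143.127.255) does not contain 149.142.44.217
  149.206.0.0/16 (149.206.0.0 - 149.206.255.255) does not contain 149.142.44.217
Longest matching prefix is /14 -> next hop 57.101.69.176.

57.101.69.176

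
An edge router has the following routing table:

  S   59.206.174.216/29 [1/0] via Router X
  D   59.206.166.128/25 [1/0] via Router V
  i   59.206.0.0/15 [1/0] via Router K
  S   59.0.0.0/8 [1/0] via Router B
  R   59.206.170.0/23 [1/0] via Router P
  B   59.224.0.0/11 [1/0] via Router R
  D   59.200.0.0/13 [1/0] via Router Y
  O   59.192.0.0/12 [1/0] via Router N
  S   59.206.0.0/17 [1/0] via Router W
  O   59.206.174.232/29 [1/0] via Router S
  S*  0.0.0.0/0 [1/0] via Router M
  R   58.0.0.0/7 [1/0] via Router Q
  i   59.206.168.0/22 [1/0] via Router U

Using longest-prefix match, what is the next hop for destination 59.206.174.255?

Router K

Routes whose prefix contains 59.206.174.255:
  0.0.0.0/0 (default, matches everything) -> Router M
  58.0.0.0/7 (58.0.0.0 - 59.255.255.255) -> Router Q
  59.0.0.0/8 (59.0.0.0 - 59.255.255.255) -> Router B
  59.192.0.0/12 (59.192.0.0 - 59.207.255.255) -> Router N
  59.200.0.0/13 (59.200.0.0 - 59.207.255.255) -> Router Y
  59.206.0.0/15 (59.206.0.0 - 59.207.255.255) -> Router K
More-specific entries that do NOT match:
  59.206.174.216/29 (59.206.174.216 - 59.206.174.223) does not contain 59.206.174.255
  59.206.174.232/29 (59.206.174.232 - 59.206.174.239) does not contain 59.206.174.255
  59.206.166.128/25 (59.206.166.128 - 59.206.166.255) does not contain 59.206.174.255
  59.206.170.0/23 (59.206.170.0 - 59.206.171.255) does not contain 59.206.174.255
  59.206.168.0/22 (59.206.168.0 - 59.206.171.255) does not contain 59.206.174.255
  59.206.0.0/17 (59.206.0.0 - 59.206.127.255) does not contain 59.206.174.255
Longest matching prefix is /15 -> next hop Router K.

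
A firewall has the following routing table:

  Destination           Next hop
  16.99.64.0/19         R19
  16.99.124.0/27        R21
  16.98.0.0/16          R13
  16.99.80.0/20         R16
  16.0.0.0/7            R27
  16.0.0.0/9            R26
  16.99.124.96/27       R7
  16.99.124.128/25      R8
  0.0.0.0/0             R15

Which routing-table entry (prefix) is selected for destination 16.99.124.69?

Entries matching 16.99.124.69:
  0.0.0.0/0 (default, matches everything)
  16.0.0.0/7 (16.0.0.0 - 17.255.255.255)
  16.0.0.0/9 (16.0.0.0 - 16.127.255.255)
Most specific is 16.0.0.0/9.

16.0.0.0/9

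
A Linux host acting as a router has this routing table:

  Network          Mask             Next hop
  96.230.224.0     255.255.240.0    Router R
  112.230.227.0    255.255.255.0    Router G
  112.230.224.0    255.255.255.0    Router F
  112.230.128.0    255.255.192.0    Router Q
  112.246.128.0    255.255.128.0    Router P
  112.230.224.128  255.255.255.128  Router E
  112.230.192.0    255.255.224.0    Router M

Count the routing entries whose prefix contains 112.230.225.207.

No listed prefix contains 112.230.225.207.
Total matching entries: 0.

0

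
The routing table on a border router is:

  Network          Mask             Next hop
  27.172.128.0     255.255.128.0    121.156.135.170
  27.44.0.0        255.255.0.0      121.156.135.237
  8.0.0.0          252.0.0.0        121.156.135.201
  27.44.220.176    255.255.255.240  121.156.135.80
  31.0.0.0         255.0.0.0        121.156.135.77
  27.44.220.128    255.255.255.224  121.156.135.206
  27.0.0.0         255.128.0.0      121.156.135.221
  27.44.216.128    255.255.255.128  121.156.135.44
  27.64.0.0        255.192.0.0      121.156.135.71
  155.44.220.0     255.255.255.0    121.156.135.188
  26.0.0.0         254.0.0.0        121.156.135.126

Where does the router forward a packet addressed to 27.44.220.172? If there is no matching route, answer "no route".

121.156.135.237

Routes whose prefix contains 27.44.220.172:
  26.0.0.0/7 (26.0.0.0 - 27.255.255.255) -> 121.156.135.126
  27.0.0.0/9 (27.0.0.0 - 27.127.255.255) -> 121.156.135.221
  27.44.0.0/16 (27.44.0.0 - 27.44.255.255) -> 121.156.135.237
More-specific entries that do NOT match:
  27.44.220.176/28 (27.44.220.176 - 27.44.220.191) does not contain 27.44.220.172
  27.44.220.128/27 (27.44.220.128 - 27.44.220.159) does not contain 27.44.220.172
  27.44.216.128/25 (27.44.216.128 - 27.44.216.255) does not contain 27.44.220.172
  155.44.220.0/24 (155.44.220.0 - 155.44.220.255) does not contain 27.44.220.172
  27.172.128.0/17 (27.172.128.0 - 27.172.255.255) does not contain 27.44.220.172
Longest matching prefix is /16 -> next hop 121.156.135.237.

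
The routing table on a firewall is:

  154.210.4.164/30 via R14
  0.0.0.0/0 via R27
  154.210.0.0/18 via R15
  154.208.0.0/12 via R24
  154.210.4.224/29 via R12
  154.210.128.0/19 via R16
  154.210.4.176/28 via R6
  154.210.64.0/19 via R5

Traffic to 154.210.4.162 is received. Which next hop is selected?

R15

Routes whose prefix contains 154.210.4.162:
  0.0.0.0/0 (default, matches everything) -> R27
  154.208.0.0/12 (154.208.0.0 - 154.223.255.255) -> R24
  154.210.0.0/18 (154.210.0.0 - 154.210.63.255) -> R15
More-specific entries that do NOT match:
  154.210.4.164/30 (154.210.4.164 - 154.210.4.167) does not contain 154.210.4.162
  154.210.4.224/29 (154.210.4.224 - 154.210.4.231) does not contain 154.210.4.162
  154.210.4.176/28 (154.210.4.176 - 154.210.4.191) does not contain 154.210.4.162
  154.210.128.0/19 (154.210.128.0 - 154.210.159.255) does not contain 154.210.4.162
  154.210.64.0/19 (154.210.64.0 - 154.210.95.255) does not contain 154.210.4.162
Longest matching prefix is /18 -> next hop R15.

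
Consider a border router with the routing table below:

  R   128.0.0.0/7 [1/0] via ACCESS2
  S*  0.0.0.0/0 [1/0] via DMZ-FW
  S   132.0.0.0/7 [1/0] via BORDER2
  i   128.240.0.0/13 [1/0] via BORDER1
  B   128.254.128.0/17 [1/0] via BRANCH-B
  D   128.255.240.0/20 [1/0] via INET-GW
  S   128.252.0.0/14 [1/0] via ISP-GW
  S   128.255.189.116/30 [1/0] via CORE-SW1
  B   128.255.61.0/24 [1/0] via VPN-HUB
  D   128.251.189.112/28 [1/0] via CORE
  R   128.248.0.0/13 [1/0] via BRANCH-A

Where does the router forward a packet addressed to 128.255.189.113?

Routes whose prefix contains 128.255.189.113:
  0.0.0.0/0 (default, matches everything) -> DMZ-FW
  128.0.0.0/7 (128.0.0.0 - 129.255.255.255) -> ACCESS2
  128.248.0.0/13 (128.248.0.0 - 128.255.255.255) -> BRANCH-A
  128.252.0.0/14 (128.252.0.0 - 128.255.255.255) -> ISP-GW
More-specific entries that do NOT match:
  128.255.189.116/30 (128.255.189.116 - 128.255.189.119) does not contain 128.255.189.113
  128.251.189.112/28 (128.251.189.112 - 128.251.189.127) does not contain 128.255.189.113
  128.255.61.0/24 (128.255.61.0 - 128.255.61.255) does not contain 128.255.189.113
  128.255.240.0/20 (128.255.240.0 - 128.255.255.255) does not contain 128.255.189.113
  128.254.128.0/17 (128.254.128.0 - 128.254.255.255) does not contain 128.255.189.113
Longest matching prefix is /14 -> next hop ISP-GW.

ISP-GW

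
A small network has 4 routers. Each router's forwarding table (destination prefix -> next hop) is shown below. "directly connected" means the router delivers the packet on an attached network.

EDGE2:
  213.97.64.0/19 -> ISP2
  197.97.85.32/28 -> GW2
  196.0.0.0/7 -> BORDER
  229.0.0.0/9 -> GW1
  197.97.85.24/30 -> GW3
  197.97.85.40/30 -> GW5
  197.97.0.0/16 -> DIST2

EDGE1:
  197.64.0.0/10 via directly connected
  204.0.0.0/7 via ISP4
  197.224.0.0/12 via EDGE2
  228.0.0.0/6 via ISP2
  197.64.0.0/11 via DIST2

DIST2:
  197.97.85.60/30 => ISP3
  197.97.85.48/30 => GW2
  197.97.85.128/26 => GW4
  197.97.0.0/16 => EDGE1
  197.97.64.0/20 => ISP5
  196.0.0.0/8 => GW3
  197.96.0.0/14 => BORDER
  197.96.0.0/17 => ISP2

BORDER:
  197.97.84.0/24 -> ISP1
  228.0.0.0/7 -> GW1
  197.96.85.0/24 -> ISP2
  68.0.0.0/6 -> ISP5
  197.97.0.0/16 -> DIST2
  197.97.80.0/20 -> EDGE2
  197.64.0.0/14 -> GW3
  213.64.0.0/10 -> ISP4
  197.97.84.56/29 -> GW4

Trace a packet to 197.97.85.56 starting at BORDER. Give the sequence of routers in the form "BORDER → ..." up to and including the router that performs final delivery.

BORDER → EDGE2 → DIST2 → EDGE1

At BORDER: longest match for 197.97.85.56 is 197.97.80.0/20 -> EDGE2
At EDGE2: longest match for 197.97.85.56 is 197.97.0.0/16 -> DIST2
At DIST2: longest match for 197.97.85.56 is 197.97.0.0/16 -> EDGE1
At EDGE1: longest match for 197.97.85.56 is 197.64.0.0/10 -> directly connected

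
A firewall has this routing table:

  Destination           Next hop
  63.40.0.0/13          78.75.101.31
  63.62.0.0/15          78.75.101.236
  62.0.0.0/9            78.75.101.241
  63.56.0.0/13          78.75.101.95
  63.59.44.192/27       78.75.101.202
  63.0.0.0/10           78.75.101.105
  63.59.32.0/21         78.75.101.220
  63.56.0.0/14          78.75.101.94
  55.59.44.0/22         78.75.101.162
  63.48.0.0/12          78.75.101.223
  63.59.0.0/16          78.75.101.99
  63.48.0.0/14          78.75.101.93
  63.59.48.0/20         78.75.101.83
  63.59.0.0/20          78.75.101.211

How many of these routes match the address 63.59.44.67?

5

Prefixes containing 63.59.44.67:
  63.0.0.0/10 (63.0.0.0 - 63.63.255.255)
  63.48.0.0/12 (63.48.0.0 - 63.63.255.255)
  63.56.0.0/13 (63.56.0.0 - 63.63.255.255)
  63.56.0.0/14 (63.56.0.0 - 63.59.255.255)
  63.59.0.0/16 (63.59.0.0 - 63.59.255.255)
Total matching entries: 5.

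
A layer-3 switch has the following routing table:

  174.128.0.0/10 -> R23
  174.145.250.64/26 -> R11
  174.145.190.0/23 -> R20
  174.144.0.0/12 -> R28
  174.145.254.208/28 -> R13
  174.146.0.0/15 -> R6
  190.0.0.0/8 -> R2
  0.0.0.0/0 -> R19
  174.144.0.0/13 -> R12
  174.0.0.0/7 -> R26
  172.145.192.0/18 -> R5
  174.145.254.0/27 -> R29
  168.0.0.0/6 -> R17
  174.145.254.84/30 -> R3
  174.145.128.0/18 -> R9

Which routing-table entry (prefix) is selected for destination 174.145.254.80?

Entries matching 174.145.254.80:
  0.0.0.0/0 (default, matches everything)
  174.0.0.0/7 (174.0.0.0 - 175.255.255.255)
  174.128.0.0/10 (174.128.0.0 - 174.191.255.255)
  174.144.0.0/12 (174.144.0.0 - 174.159.255.255)
  174.144.0.0/13 (174.144.0.0 - 174.151.255.255)
Most specific is 174.144.0.0/13.

174.144.0.0/13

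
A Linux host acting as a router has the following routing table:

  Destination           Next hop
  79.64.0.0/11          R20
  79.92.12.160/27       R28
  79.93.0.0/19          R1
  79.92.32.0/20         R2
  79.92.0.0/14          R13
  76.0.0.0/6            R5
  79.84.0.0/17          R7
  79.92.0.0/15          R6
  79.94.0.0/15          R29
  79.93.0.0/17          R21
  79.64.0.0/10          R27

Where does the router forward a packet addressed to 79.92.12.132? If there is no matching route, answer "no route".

R6

Routes whose prefix contains 79.92.12.132:
  76.0.0.0/6 (76.0.0.0 - 79.255.255.255) -> R5
  79.64.0.0/10 (79.64.0.0 - 79.127.255.255) -> R27
  79.64.0.0/11 (79.64.0.0 - 79.95.255.255) -> R20
  79.92.0.0/14 (79.92.0.0 - 79.95.255.255) -> R13
  79.92.0.0/15 (79.92.0.0 - 79.93.255.255) -> R6
More-specific entries that do NOT match:
  79.92.12.160/27 (79.92.12.160 - 79.92.12.191) does not contain 79.92.12.132
  79.92.32.0/20 (79.92.32.0 - 79.92.47.255) does not contain 79.92.12.132
  79.93.0.0/19 (79.93.0.0 - 79.93.31.255) does not contain 79.92.12.132
  79.84.0.0/17 (79.84.0.0 - 79.84.127.255) does not contain 79.92.12.132
  79.93.0.0/17 (79.93.0.0 - 79.93.127.255) does not contain 79.92.12.132
Longest matching prefix is /15 -> next hop R6.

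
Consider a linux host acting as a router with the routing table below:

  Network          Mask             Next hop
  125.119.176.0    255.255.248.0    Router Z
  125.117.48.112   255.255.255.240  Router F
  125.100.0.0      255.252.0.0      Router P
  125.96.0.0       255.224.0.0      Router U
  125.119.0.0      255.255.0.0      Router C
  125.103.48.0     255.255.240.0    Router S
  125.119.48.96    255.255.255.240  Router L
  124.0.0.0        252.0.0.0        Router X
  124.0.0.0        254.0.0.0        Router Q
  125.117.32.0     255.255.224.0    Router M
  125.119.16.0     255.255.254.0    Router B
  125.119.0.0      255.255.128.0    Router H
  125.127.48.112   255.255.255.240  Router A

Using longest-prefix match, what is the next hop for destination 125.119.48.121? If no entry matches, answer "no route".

Router H

Routes whose prefix contains 125.119.48.121:
  124.0.0.0/6 (124.0.0.0 - 127.255.255.255) -> Router X
  124.0.0.0/7 (124.0.0.0 - 125.255.255.255) -> Router Q
  125.96.0.0/11 (125.96.0.0 - 125.127.255.255) -> Router U
  125.119.0.0/16 (125.119.0.0 - 125.119.255.255) -> Router C
  125.119.0.0/17 (125.119.0.0 - 125.119.127.255) -> Router H
More-specific entries that do NOT match:
  125.117.48.112/28 (125.117.48.112 - 125.117.48.127) does not contain 125.119.48.121
  125.119.48.96/28 (125.119.48.96 - 125.119.48.111) does not contain 125.119.48.121
  125.127.48.112/28 (125.127.48.112 - 125.127.48.127) does not contain 125.119.48.121
  125.119.16.0/23 (125.119.16.0 - 125.119.17.255) does not contain 125.119.48.121
  125.119.176.0/21 (125.119.176.0 - 125.119.183.255) does not contain 125.119.48.121
  125.103.48.0/20 (125.103.48.0 - 125.103.63.255) does not contain 125.119.48.121
  125.117.32.0/19 (125.117.32.0 - 125.117.63.255) does not contain 125.119.48.121
Longest matching prefix is /17 -> next hop Router H.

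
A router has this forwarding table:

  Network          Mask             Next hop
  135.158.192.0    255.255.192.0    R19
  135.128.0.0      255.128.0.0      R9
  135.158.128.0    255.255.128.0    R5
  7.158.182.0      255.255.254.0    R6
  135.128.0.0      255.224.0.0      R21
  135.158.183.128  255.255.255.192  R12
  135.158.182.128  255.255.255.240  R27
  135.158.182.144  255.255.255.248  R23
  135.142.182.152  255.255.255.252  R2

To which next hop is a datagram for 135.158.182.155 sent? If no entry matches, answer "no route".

R5

Routes whose prefix contains 135.158.182.155:
  135.128.0.0/9 (135.128.0.0 - 135.255.255.255) -> R9
  135.128.0.0/11 (135.128.0.0 - 135.159.255.255) -> R21
  135.158.128.0/17 (135.158.128.0 - 135.158.255.255) -> R5
More-specific entries that do NOT match:
  135.142.182.152/30 (135.142.182.152 - 135.142.182.155) does not contain 135.158.182.155
  135.158.182.144/29 (135.158.182.144 - 135.158.182.151) does not contain 135.158.182.155
  135.158.182.128/28 (135.158.182.128 - 135.158.182.143) does not contain 135.158.182.155
  135.158.183.128/26 (135.158.183.128 - 135.158.183.191) does not contain 135.158.182.155
  7.158.182.0/23 (7.158.182.0 - 7.158.183.255) does not contain 135.158.182.155
  135.158.192.0/18 (135.158.192.0 - 135.158.255.255) does not contain 135.158.182.155
Longest matching prefix is /17 -> next hop R5.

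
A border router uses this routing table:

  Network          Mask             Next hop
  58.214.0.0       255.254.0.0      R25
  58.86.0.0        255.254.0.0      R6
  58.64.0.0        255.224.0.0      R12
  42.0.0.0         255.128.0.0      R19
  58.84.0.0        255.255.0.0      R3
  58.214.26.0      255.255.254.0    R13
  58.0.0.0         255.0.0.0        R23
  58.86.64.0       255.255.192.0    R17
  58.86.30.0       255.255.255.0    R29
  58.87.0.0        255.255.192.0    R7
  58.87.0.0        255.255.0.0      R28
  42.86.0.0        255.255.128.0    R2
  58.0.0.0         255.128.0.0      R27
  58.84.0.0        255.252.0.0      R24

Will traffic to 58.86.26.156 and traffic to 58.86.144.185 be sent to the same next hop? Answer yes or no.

58.86.26.156: longest match 58.86.0.0/15 -> R6
58.86.144.185: longest match 58.86.0.0/15 -> R6

yes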